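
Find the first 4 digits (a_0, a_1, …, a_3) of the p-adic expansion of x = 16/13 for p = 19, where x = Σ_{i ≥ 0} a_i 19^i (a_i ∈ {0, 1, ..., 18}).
(a_0, …, a_3) = (10, 1, 16, 5)

v_19(16/13) = 0 (numerator and denominator both coprime to 19), so x ∈ ℤ_19^×. Compute digits iteratively via a_i = x_i mod 19, x_{i+1} = (x_i − a_i)/19, with x_0 = x:
  x_0 = 16/13;  a_0 = 10;  x_1 = (x_0 − 10)/19 = -6/13
  x_1 = -6/13;  a_1 = 1;  x_2 = (x_1 − 1)/19 = -1/13
  x_2 = -1/13;  a_2 = 16;  x_3 = (x_2 − 16)/19 = -11/13
  x_3 = -11/13;  a_3 = 5;  x_4 = (x_3 − 5)/19 = -4/13
Digits: (10, 1, 16, 5).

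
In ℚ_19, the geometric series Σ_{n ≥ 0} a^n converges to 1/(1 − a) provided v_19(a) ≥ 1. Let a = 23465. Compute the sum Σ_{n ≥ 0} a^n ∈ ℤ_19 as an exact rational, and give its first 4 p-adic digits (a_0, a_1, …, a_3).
Σ a^n = 1/(1 − a) = -1/23464;  first 4 digits = (1, 0, 8, 3)

v_19(a) = 2 ≥ 1, so the series converges in ℤ_19 to 1/(1 − a) = 1/(1 − 23465) = -1/23464. Expand this rational in ℤ_19: compute digits iteratively via d_i = x_i mod 19, x_{i+1} = (x_i − d_i)/19. The first 4 digits are (1, 0, 8, 3).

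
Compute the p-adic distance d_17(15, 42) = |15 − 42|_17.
d_17(15, 42) = 1

Step 1 — x − y = 15 − 42 = -27. Step 2 — v_17(-27) = 0 (factor: -27 = −(17^0 · 27); the sign does not affect v_p). Step 3 — |x − y|_17 = 17^{0} = 1.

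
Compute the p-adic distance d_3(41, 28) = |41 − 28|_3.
d_3(41, 28) = 1

Step 1 — x − y = 41 − 28 = 13. Step 2 — v_3(13) = 0 (factor: 13 = (3^0 · 13); the sign does not affect v_p). Step 3 — |x − y|_3 = 3^{0} = 1.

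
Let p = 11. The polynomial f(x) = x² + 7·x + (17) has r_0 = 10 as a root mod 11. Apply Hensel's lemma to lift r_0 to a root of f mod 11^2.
r_1 = 21 (mod 121)

Hensel: r_{i+1} = r_i − f(r_i)·(f′(r_i))^{-1} mod 11^{i+2}, f′(x) = 2x + 7. Iterate:
  r_0 = 10 (mod 11)
  r_1 = 21 (mod 121)
Final: r = 21 satisfies f(r) ≡ 0 mod 11^2.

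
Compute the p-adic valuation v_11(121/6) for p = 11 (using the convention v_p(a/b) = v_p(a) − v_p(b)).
v_11(121/6) = 2

Factor powers of 11 from the numerator and denominator of the reduced fraction: 121 = 11^2 · 1 and 6 = 11^0 · 6. Apply v_p(a/b) = v_p(a) − v_p(b): v_11(121/6) = 2 − 0 = 2.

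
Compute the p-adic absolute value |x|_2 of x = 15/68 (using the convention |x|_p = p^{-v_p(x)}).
|15/68|_2 = 4

Step 1 — compute v_2(x) by factoring powers of 2 out of the numerator and denominator: v_2(15/68) = -2. Step 2 — apply |x|_p = p^{-v_p(x)} = 2^{2} = 4.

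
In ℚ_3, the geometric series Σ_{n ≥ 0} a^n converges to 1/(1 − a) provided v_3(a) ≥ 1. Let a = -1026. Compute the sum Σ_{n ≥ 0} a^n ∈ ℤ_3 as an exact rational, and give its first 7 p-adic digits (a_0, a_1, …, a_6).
Σ a^n = 1/(1 − a) = 1/1027;  first 7 digits = (1, 0, 0, 1, 2, 1, 2)

v_3(a) = 3 ≥ 1, so the series converges in ℤ_3 to 1/(1 − a) = 1/(1 − (-1026)) = 1/1027. Expand this rational in ℤ_3: compute digits iteratively via d_i = x_i mod 3, x_{i+1} = (x_i − d_i)/3. The first 7 digits are (1, 0, 0, 1, 2, 1, 2).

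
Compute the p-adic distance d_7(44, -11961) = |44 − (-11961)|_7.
d_7(44, -11961) = 1/2401

Step 1 — x − y = 44 − (-11961) = 12005. Step 2 — v_7(12005) = 4 (factor: 12005 = (7^4 · 5); the sign does not affect v_p). Step 3 — |x − y|_7 = 7^{-4} = 1/2401.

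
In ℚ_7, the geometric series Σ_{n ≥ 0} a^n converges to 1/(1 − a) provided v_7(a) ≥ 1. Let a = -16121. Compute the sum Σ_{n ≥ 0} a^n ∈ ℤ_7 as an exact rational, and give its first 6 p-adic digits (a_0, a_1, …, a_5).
Σ a^n = 1/(1 − a) = 1/16122;  first 6 digits = (1, 0, 0, 2, 0, 6)

v_7(a) = 3 ≥ 1, so the series converges in ℤ_7 to 1/(1 − a) = 1/(1 − (-16121)) = 1/16122. Expand this rational in ℤ_7: compute digits iteratively via d_i = x_i mod 7, x_{i+1} = (x_i − d_i)/7. The first 6 digits are (1, 0, 0, 2, 0, 6).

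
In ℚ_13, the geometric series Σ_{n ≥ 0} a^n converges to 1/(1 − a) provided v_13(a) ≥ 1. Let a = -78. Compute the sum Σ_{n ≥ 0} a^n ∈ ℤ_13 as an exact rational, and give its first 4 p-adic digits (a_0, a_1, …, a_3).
Σ a^n = 1/(1 − a) = 1/79;  first 4 digits = (1, 7, 9, 7)

v_13(a) = 1 ≥ 1, so the series converges in ℤ_13 to 1/(1 − a) = 1/(1 − (-78)) = 1/79. Expand this rational in ℤ_13: compute digits iteratively via d_i = x_i mod 13, x_{i+1} = (x_i − d_i)/13. The first 4 digits are (1, 7, 9, 7).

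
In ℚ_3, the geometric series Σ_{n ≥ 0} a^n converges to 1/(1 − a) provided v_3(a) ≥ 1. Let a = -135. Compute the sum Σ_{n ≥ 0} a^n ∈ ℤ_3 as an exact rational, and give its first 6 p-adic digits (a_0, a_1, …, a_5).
Σ a^n = 1/(1 − a) = 1/136;  first 6 digits = (1, 0, 0, 1, 1, 2)

v_3(a) = 3 ≥ 1, so the series converges in ℤ_3 to 1/(1 − a) = 1/(1 − (-135)) = 1/136. Expand this rational in ℤ_3: compute digits iteratively via d_i = x_i mod 3, x_{i+1} = (x_i − d_i)/3. The first 6 digits are (1, 0, 0, 1, 1, 2).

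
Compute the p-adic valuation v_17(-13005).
v_17(-13005) = 2

v_17(n) is the largest exponent k such that 17^k divides n. Factor out: -13005 = -17^2 · 45. (Sign doesn't affect v_p.) So v_17(-13005) = 2.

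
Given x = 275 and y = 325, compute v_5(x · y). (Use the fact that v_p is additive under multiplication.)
v_5(89375) = 4

v_p(x) = 2 (factor: 275 = 5^2 · 11); v_p(y) = 2 (factor: 325 = 5^2 · 13). Additivity: v_p(xy) = v_p(x) + v_p(y) = 2 + 2 = 4. (Direct check: xy = 89375 = 5^4 · (143).)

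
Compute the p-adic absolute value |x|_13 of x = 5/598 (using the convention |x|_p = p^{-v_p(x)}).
|5/598|_13 = 13

Step 1 — compute v_13(x) by factoring powers of 13 out of the numerator and denominator: v_13(5/598) = -1. Step 2 — apply |x|_p = p^{-v_p(x)} = 13^{1} = 13.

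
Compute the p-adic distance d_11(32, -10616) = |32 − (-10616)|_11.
d_11(32, -10616) = 1/1331

Step 1 — x − y = 32 − (-10616) = 10648. Step 2 — v_11(10648) = 3 (factor: 10648 = (11^3 · 8); the sign does not affect v_p). Step 3 — |x − y|_11 = 11^{-3} = 1/1331.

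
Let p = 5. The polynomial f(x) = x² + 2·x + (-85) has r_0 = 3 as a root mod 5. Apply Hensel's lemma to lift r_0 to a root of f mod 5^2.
r_1 = 18 (mod 25)

Hensel: r_{i+1} = r_i − f(r_i)·(f′(r_i))^{-1} mod 5^{i+2}, f′(x) = 2x + 2. Iterate:
  r_0 = 3 (mod 5)
  r_1 = 18 (mod 25)
Final: r = 18 satisfies f(r) ≡ 0 mod 5^2.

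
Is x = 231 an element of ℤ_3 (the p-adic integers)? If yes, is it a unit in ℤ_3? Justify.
x ∈ ℤ_3 but not a unit; v_3(x) = 1 > 0

ℤ_3 = {x ∈ ℚ_3 : v_3(x) ≥ 0} and ℤ_3^× = {x ∈ ℤ_3 : v_3(x) = 0}. Here v_3(231) = v_3(num) − v_3(den) = 1; compare against these criteria.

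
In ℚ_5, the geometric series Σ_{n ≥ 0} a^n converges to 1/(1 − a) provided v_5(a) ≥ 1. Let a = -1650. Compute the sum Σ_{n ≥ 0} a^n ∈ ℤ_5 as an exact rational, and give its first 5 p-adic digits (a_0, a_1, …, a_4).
Σ a^n = 1/(1 − a) = 1/1651;  first 5 digits = (1, 0, 4, 1, 3)

v_5(a) = 2 ≥ 1, so the series converges in ℤ_5 to 1/(1 − a) = 1/(1 − (-1650)) = 1/1651. Expand this rational in ℤ_5: compute digits iteratively via d_i = x_i mod 5, x_{i+1} = (x_i − d_i)/5. The first 5 digits are (1, 0, 4, 1, 3).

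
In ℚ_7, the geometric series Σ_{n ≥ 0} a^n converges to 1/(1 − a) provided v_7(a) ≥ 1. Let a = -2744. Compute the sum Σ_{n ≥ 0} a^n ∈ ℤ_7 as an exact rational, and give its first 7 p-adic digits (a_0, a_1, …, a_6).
Σ a^n = 1/(1 − a) = 1/2745;  first 7 digits = (1, 0, 0, 6, 5, 6, 0)

v_7(a) = 3 ≥ 1, so the series converges in ℤ_7 to 1/(1 − a) = 1/(1 − (-2744)) = 1/2745. Expand this rational in ℤ_7: compute digits iteratively via d_i = x_i mod 7, x_{i+1} = (x_i − d_i)/7. The first 7 digits are (1, 0, 0, 6, 5, 6, 0).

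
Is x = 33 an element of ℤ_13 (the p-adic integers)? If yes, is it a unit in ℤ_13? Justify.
x ∈ ℤ_13^× (unit); v_13(x) = 0

ℤ_13 = {x ∈ ℚ_13 : v_13(x) ≥ 0} and ℤ_13^× = {x ∈ ℤ_13 : v_13(x) = 0}. Here v_13(33) = v_13(num) − v_13(den) = 0; compare against these criteria.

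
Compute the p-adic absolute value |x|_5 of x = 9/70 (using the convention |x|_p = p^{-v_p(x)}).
|9/70|_5 = 5

Step 1 — compute v_5(x) by factoring powers of 5 out of the numerator and denominator: v_5(9/70) = -1. Step 2 — apply |x|_p = p^{-v_p(x)} = 5^{1} = 5.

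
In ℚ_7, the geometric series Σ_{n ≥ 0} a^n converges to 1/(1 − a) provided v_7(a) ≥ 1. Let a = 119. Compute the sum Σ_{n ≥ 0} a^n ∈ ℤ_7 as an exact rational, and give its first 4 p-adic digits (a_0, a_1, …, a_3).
Σ a^n = 1/(1 − a) = -1/118;  first 4 digits = (1, 3, 4, 5)

v_7(a) = 1 ≥ 1, so the series converges in ℤ_7 to 1/(1 − a) = 1/(1 − 119) = -1/118. Expand this rational in ℤ_7: compute digits iteratively via d_i = x_i mod 7, x_{i+1} = (x_i − d_i)/7. The first 4 digits are (1, 3, 4, 5).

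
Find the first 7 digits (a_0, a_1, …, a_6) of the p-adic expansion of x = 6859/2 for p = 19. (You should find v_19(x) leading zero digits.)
(a_0, …, a_6) = (0, 0, 0, 10, 9, 9, 9)

v_19(6859/2) = 3, so a_0 = ... = a_2 = 0. Factor out: x = 19^3 · u with u = 1/2 a unit in ℤ_19. Expand u iteratively via a_{v+i} = u_i mod 19, u_{i+1} = (u_i − a_{v+i})/19:
  u_0 = 1/2;  a_3 = 10;  u_1 = (u_0 − 10)/19 = -1/2
  u_1 = -1/2;  a_4 = 9;  u_2 = (u_1 − 9)/19 = -1/2
  u_2 = -1/2;  a_5 = 9;  u_3 = (u_2 − 9)/19 = -1/2
  u_3 = -1/2;  a_6 = 9;  u_4 = (u_3 − 9)/19 = -1/2
Digits: (0, 0, 0, 10, 9, 9, 9).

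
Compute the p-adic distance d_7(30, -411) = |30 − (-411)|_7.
d_7(30, -411) = 1/49

Step 1 — x − y = 30 − (-411) = 441. Step 2 — v_7(441) = 2 (factor: 441 = (7^2 · 9); the sign does not affect v_p). Step 3 — |x − y|_7 = 7^{-2} = 1/49.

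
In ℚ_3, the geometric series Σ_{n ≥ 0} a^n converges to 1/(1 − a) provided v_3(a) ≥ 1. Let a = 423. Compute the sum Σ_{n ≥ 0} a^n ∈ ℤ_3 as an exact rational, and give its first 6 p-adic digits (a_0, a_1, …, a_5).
Σ a^n = 1/(1 − a) = -1/422;  first 6 digits = (1, 0, 2, 0, 0, 0)

v_3(a) = 2 ≥ 1, so the series converges in ℤ_3 to 1/(1 − a) = 1/(1 − 423) = -1/422. Expand this rational in ℤ_3: compute digits iteratively via d_i = x_i mod 3, x_{i+1} = (x_i − d_i)/3. The first 6 digits are (1, 0, 2, 0, 0, 0).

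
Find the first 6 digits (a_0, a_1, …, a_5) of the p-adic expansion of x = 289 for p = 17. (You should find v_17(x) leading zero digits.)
(a_0, …, a_5) = (0, 0, 1, 0, 0, 0)

v_17(289) = 2, so a_0 = ... = a_1 = 0. Factor out: x = 17^2 · u with u = 1 a unit in ℤ_17. Expand u iteratively via a_{v+i} = u_i mod 17, u_{i+1} = (u_i − a_{v+i})/17:
  u_0 = 1;  a_2 = 1;  u_1 = (u_0 − 1)/17 = 0
  u_1 = 0;  a_3 = 0;  u_2 = (u_1 − 0)/17 = 0
  u_2 = 0;  a_4 = 0;  u_3 = (u_2 − 0)/17 = 0
  u_3 = 0;  a_5 = 0;  u_4 = (u_3 − 0)/17 = 0
Digits: (0, 0, 1, 0, 0, 0).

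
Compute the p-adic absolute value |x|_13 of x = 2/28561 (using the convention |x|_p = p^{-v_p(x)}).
|2/28561|_13 = 28561

Step 1 — compute v_13(x) by factoring powers of 13 out of the numerator and denominator: v_13(2/28561) = -4. Step 2 — apply |x|_p = p^{-v_p(x)} = 13^{4} = 28561.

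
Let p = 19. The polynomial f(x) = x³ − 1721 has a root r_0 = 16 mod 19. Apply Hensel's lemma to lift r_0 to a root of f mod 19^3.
r_2 = 35 (mod 6859)

Hensel: r_{i+1} = r_i − f(r_i)/f′(r_i) mod 19^{i+2}, where f′(x) = 3x². Iterate:
  r_0 = 16 (mod 19)
  r_1 = 35 (mod 361)
  r_2 = 35 (mod 6859)
Final: r = 35 with f(r) ≡ 0 mod 19^3.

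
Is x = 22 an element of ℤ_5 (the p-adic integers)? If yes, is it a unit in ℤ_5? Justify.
x ∈ ℤ_5^× (unit); v_5(x) = 0

ℤ_5 = {x ∈ ℚ_5 : v_5(x) ≥ 0} and ℤ_5^× = {x ∈ ℤ_5 : v_5(x) = 0}. Here v_5(22) = v_5(num) − v_5(den) = 0; compare against these criteria.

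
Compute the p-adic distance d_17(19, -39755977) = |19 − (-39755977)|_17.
d_17(19, -39755977) = 1/1419857

Step 1 — x − y = 19 − (-39755977) = 39755996. Step 2 — v_17(39755996) = 5 (factor: 39755996 = (17^5 · 28); the sign does not affect v_p). Step 3 — |x − y|_17 = 17^{-5} = 1/1419857.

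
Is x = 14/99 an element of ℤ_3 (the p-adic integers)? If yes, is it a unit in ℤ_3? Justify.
x ∉ ℤ_3 (v_3(x) = -2 < 0)

ℤ_3 = {x ∈ ℚ_3 : v_3(x) ≥ 0} and ℤ_3^× = {x ∈ ℤ_3 : v_3(x) = 0}. Here v_3(14/99) = v_3(num) − v_3(den) = -2; compare against these criteria.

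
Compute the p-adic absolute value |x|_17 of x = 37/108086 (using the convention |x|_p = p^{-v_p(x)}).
|37/108086|_17 = 4913

Step 1 — compute v_17(x) by factoring powers of 17 out of the numerator and denominator: v_17(37/108086) = -3. Step 2 — apply |x|_p = p^{-v_p(x)} = 17^{3} = 4913.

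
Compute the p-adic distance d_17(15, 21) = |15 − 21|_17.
d_17(15, 21) = 1

Step 1 — x − y = 15 − 21 = -6. Step 2 — v_17(-6) = 0 (factor: -6 = −(17^0 · 6); the sign does not affect v_p). Step 3 — |x − y|_17 = 17^{0} = 1.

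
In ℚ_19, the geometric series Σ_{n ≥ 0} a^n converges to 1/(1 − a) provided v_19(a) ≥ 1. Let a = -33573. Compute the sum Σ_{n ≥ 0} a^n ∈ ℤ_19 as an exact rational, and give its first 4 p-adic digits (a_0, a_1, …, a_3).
Σ a^n = 1/(1 − a) = 1/33574;  first 4 digits = (1, 0, 2, 14)

v_19(a) = 2 ≥ 1, so the series converges in ℤ_19 to 1/(1 − a) = 1/(1 − (-33573)) = 1/33574. Expand this rational in ℤ_19: compute digits iteratively via d_i = x_i mod 19, x_{i+1} = (x_i − d_i)/19. The first 4 digits are (1, 0, 2, 14).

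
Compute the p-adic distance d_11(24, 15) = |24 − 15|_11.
d_11(24, 15) = 1

Step 1 — x − y = 24 − 15 = 9. Step 2 — v_11(9) = 0 (factor: 9 = (11^0 · 9); the sign does not affect v_p). Step 3 — |x − y|_11 = 11^{0} = 1.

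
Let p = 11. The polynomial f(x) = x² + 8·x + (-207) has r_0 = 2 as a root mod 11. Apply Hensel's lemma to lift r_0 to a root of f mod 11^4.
r_3 = 1762 (mod 14641)

Hensel: r_{i+1} = r_i − f(r_i)·(f′(r_i))^{-1} mod 11^{i+2}, f′(x) = 2x + 8. Iterate:
  r_0 = 2 (mod 11)
  r_1 = 68 (mod 121)
  r_2 = 431 (mod 1331)
  r_3 = 1762 (mod 14641)
Final: r = 1762 satisfies f(r) ≡ 0 mod 11^4.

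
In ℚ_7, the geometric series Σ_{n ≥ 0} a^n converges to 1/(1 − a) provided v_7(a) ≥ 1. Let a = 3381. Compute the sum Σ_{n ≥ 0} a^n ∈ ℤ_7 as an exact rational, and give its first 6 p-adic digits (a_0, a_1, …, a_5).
Σ a^n = 1/(1 − a) = -1/3380;  first 6 digits = (1, 0, 6, 2, 2, 1)

v_7(a) = 2 ≥ 1, so the series converges in ℤ_7 to 1/(1 − a) = 1/(1 − 3381) = -1/3380. Expand this rational in ℤ_7: compute digits iteratively via d_i = x_i mod 7, x_{i+1} = (x_i − d_i)/7. The first 6 digits are (1, 0, 6, 2, 2, 1).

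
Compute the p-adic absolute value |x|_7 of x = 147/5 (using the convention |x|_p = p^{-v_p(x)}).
|147/5|_7 = 1/49

Step 1 — compute v_7(x) by factoring powers of 7 out of the numerator and denominator: v_7(147/5) = 2. Step 2 — apply |x|_p = p^{-v_p(x)} = 7^{-2} = 1/49.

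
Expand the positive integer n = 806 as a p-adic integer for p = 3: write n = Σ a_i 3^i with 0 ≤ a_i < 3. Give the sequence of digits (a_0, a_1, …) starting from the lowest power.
(a_0, a_1, …) = (2, 1, 2, 2, 0, 0, 1)

Repeated division by 3 gives the digits low-to-high: 806 = 2 + 1·3^1 + 2·3^2 + 2·3^3 + 1·3^6. Digit sequence: (2, 1, 2, 2, 0, 0, 1).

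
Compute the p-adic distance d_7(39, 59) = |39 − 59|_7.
d_7(39, 59) = 1

Step 1 — x − y = 39 − 59 = -20. Step 2 — v_7(-20) = 0 (factor: -20 = −(7^0 · 20); the sign does not affect v_p). Step 3 — |x − y|_7 = 7^{0} = 1.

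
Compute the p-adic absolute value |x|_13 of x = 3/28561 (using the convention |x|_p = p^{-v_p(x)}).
|3/28561|_13 = 28561

Step 1 — compute v_13(x) by factoring powers of 13 out of the numerator and denominator: v_13(3/28561) = -4. Step 2 — apply |x|_p = p^{-v_p(x)} = 13^{4} = 28561.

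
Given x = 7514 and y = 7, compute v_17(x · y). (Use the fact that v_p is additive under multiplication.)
v_17(52598) = 2

v_p(x) = 2 (factor: 7514 = 17^2 · 26); v_p(y) = 0 (factor: 7 = 17^0 · 7). Additivity: v_p(xy) = v_p(x) + v_p(y) = 2 + 0 = 2. (Direct check: xy = 52598 = 17^2 · (182).)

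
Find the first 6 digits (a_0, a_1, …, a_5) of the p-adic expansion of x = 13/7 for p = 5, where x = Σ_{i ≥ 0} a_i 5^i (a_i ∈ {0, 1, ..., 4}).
(a_0, …, a_5) = (4, 1, 4, 2, 3, 0)

v_5(13/7) = 0 (numerator and denominator both coprime to 5), so x ∈ ℤ_5^×. Compute digits iteratively via a_i = x_i mod 5, x_{i+1} = (x_i − a_i)/5, with x_0 = x:
  x_0 = 13/7;  a_0 = 4;  x_1 = (x_0 − 4)/5 = -3/7
  x_1 = -3/7;  a_1 = 1;  x_2 = (x_1 − 1)/5 = -2/7
  x_2 = -2/7;  a_2 = 4;  x_3 = (x_2 − 4)/5 = -6/7
  x_3 = -6/7;  a_3 = 2;  x_4 = (x_3 − 2)/5 = -4/7
  x_4 = -4/7;  a_4 = 3;  x_5 = (x_4 − 3)/5 = -5/7
  x_5 = -5/7;  a_5 = 0;  x_6 = (x_5 − 0)/5 = -1/7
Digits: (4, 1, 4, 2, 3, 0).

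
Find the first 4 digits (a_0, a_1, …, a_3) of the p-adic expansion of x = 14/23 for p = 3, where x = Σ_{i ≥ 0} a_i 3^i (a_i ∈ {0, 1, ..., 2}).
(a_0, …, a_3) = (1, 0, 1, 2)

v_3(14/23) = 0 (numerator and denominator both coprime to 3), so x ∈ ℤ_3^×. Compute digits iteratively via a_i = x_i mod 3, x_{i+1} = (x_i − a_i)/3, with x_0 = x:
  x_0 = 14/23;  a_0 = 1;  x_1 = (x_0 − 1)/3 = -3/23
  x_1 = -3/23;  a_1 = 0;  x_2 = (x_1 − 0)/3 = -1/23
  x_2 = -1/23;  a_2 = 1;  x_3 = (x_2 − 1)/3 = -8/23
  x_3 = -8/23;  a_3 = 2;  x_4 = (x_3 − 2)/3 = -18/23
Digits: (1, 0, 1, 2).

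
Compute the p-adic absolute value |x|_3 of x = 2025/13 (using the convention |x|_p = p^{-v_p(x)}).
|2025/13|_3 = 1/81

Step 1 — compute v_3(x) by factoring powers of 3 out of the numerator and denominator: v_3(2025/13) = 4. Step 2 — apply |x|_p = p^{-v_p(x)} = 3^{-4} = 1/81.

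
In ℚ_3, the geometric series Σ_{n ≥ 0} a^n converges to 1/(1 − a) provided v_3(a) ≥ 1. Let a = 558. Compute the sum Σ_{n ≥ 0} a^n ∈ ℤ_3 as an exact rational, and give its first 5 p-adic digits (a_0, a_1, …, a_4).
Σ a^n = 1/(1 − a) = -1/557;  first 5 digits = (1, 0, 2, 2, 1)

v_3(a) = 2 ≥ 1, so the series converges in ℤ_3 to 1/(1 − a) = 1/(1 − 558) = -1/557. Expand this rational in ℤ_3: compute digits iteratively via d_i = x_i mod 3, x_{i+1} = (x_i − d_i)/3. The first 5 digits are (1, 0, 2, 2, 1).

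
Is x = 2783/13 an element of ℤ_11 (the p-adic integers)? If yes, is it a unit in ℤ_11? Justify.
x ∈ ℤ_11 but not a unit; v_11(x) = 2 > 0

ℤ_11 = {x ∈ ℚ_11 : v_11(x) ≥ 0} and ℤ_11^× = {x ∈ ℤ_11 : v_11(x) = 0}. Here v_11(2783/13) = v_11(num) − v_11(den) = 2; compare against these criteria.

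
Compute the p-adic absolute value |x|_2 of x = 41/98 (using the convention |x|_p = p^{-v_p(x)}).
|41/98|_2 = 2

Step 1 — compute v_2(x) by factoring powers of 2 out of the numerator and denominator: v_2(41/98) = -1. Step 2 — apply |x|_p = p^{-v_p(x)} = 2^{1} = 2.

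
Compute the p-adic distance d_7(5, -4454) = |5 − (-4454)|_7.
d_7(5, -4454) = 1/343

Step 1 — x − y = 5 − (-4454) = 4459. Step 2 — v_7(4459) = 3 (factor: 4459 = (7^3 · 13); the sign does not affect v_p). Step 3 — |x − y|_7 = 7^{-3} = 1/343.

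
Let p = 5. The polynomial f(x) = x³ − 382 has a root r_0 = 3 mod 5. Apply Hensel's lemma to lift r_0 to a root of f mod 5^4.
r_3 = 168 (mod 625)

Hensel: r_{i+1} = r_i − f(r_i)/f′(r_i) mod 5^{i+2}, where f′(x) = 3x². Iterate:
  r_0 = 3 (mod 5)
  r_1 = 18 (mod 25)
  r_2 = 43 (mod 125)
  r_3 = 168 (mod 625)
Final: r = 168 with f(r) ≡ 0 mod 5^4.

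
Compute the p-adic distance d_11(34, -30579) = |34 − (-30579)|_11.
d_11(34, -30579) = 1/1331

Step 1 — x − y = 34 − (-30579) = 30613. Step 2 — v_11(30613) = 3 (factor: 30613 = (11^3 · 23); the sign does not affect v_p). Step 3 — |x − y|_11 = 11^{-3} = 1/1331.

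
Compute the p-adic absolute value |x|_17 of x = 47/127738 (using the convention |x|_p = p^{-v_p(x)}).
|47/127738|_17 = 4913

Step 1 — compute v_17(x) by factoring powers of 17 out of the numerator and denominator: v_17(47/127738) = -3. Step 2 — apply |x|_p = p^{-v_p(x)} = 17^{3} = 4913.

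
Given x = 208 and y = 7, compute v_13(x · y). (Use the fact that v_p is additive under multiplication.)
v_13(1456) = 1

v_p(x) = 1 (factor: 208 = 13^1 · 16); v_p(y) = 0 (factor: 7 = 13^0 · 7). Additivity: v_p(xy) = v_p(x) + v_p(y) = 1 + 0 = 1. (Direct check: xy = 1456 = 13^1 · (112).)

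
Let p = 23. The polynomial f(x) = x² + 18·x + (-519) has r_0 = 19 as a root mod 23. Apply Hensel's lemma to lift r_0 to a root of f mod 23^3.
r_2 = 10369 (mod 12167)

Hensel: r_{i+1} = r_i − f(r_i)·(f′(r_i))^{-1} mod 23^{i+2}, f′(x) = 2x + 18. Iterate:
  r_0 = 19 (mod 23)
  r_1 = 318 (mod 529)
  r_2 = 10369 (mod 12167)
Final: r = 10369 satisfies f(r) ≡ 0 mod 23^3.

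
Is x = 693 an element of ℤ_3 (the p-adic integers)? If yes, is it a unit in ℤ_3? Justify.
x ∈ ℤ_3 but not a unit; v_3(x) = 2 > 0

ℤ_3 = {x ∈ ℚ_3 : v_3(x) ≥ 0} and ℤ_3^× = {x ∈ ℤ_3 : v_3(x) = 0}. Here v_3(693) = v_3(num) − v_3(den) = 2; compare against these criteria.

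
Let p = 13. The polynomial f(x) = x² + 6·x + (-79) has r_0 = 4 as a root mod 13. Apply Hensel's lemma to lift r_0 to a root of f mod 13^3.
r_2 = 212 (mod 2197)

Hensel: r_{i+1} = r_i − f(r_i)·(f′(r_i))^{-1} mod 13^{i+2}, f′(x) = 2x + 6. Iterate:
  r_0 = 4 (mod 13)
  r_1 = 43 (mod 169)
  r_2 = 212 (mod 2197)
Final: r = 212 satisfies f(r) ≡ 0 mod 13^3.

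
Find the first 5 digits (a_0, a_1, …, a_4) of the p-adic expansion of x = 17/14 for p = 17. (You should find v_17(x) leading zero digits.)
(a_0, …, a_4) = (0, 11, 3, 1, 6)

v_17(17/14) = 1, so a_0 = ... = a_0 = 0. Factor out: x = 17^1 · u with u = 1/14 a unit in ℤ_17. Expand u iteratively via a_{v+i} = u_i mod 17, u_{i+1} = (u_i − a_{v+i})/17:
  u_0 = 1/14;  a_1 = 11;  u_1 = (u_0 − 11)/17 = -9/14
  u_1 = -9/14;  a_2 = 3;  u_2 = (u_1 − 3)/17 = -3/14
  u_2 = -3/14;  a_3 = 1;  u_3 = (u_2 − 1)/17 = -1/14
  u_3 = -1/14;  a_4 = 6;  u_4 = (u_3 − 6)/17 = -5/14
Digits: (0, 11, 3, 1, 6).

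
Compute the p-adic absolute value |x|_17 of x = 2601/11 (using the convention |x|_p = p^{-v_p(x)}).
|2601/11|_17 = 1/289

Step 1 — compute v_17(x) by factoring powers of 17 out of the numerator and denominator: v_17(2601/11) = 2. Step 2 — apply |x|_p = p^{-v_p(x)} = 17^{-2} = 1/289.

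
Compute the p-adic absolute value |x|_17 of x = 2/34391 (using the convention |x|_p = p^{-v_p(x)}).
|2/34391|_17 = 4913

Step 1 — compute v_17(x) by factoring powers of 17 out of the numerator and denominator: v_17(2/34391) = -3. Step 2 — apply |x|_p = p^{-v_p(x)} = 17^{3} = 4913.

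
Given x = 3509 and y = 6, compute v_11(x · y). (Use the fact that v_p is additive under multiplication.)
v_11(21054) = 2

v_p(x) = 2 (factor: 3509 = 11^2 · 29); v_p(y) = 0 (factor: 6 = 11^0 · 6). Additivity: v_p(xy) = v_p(x) + v_p(y) = 2 + 0 = 2. (Direct check: xy = 21054 = 11^2 · (174).)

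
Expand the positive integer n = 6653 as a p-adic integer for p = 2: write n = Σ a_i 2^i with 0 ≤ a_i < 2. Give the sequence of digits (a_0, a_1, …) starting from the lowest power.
(a_0, a_1, …) = (1, 0, 1, 1, 1, 1, 1, 1, 1, 0, 0, 1, 1)

Repeated division by 2 gives the digits low-to-high: 6653 = 1 + 1·2^2 + 1·2^3 + 1·2^4 + 1·2^5 + 1·2^6 + 1·2^7 + 1·2^8 + 1·2^11 + 1·2^12. Digit sequence: (1, 0, 1, 1, 1, 1, 1, 1, 1, 0, 0, 1, 1).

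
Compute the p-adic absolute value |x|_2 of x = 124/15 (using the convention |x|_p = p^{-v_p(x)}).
|124/15|_2 = 1/4

Step 1 — compute v_2(x) by factoring powers of 2 out of the numerator and denominator: v_2(124/15) = 2. Step 2 — apply |x|_p = p^{-v_p(x)} = 2^{-2} = 1/4.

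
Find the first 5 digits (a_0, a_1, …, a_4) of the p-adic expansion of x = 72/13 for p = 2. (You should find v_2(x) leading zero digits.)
(a_0, …, a_4) = (0, 0, 0, 1, 0)

v_2(72/13) = 3, so a_0 = ... = a_2 = 0. Factor out: x = 2^3 · u with u = 9/13 a unit in ℤ_2. Expand u iteratively via a_{v+i} = u_i mod 2, u_{i+1} = (u_i − a_{v+i})/2:
  u_0 = 9/13;  a_3 = 1;  u_1 = (u_0 − 1)/2 = -2/13
  u_1 = -2/13;  a_4 = 0;  u_2 = (u_1 − 0)/2 = -1/13
Digits: (0, 0, 0, 1, 0).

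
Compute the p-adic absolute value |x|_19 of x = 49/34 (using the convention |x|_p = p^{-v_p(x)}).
|49/34|_19 = 1

Step 1 — compute v_19(x) by factoring powers of 19 out of the numerator and denominator: v_19(49/34) = 0. Step 2 — apply |x|_p = p^{-v_p(x)} = 19^{0} = 1.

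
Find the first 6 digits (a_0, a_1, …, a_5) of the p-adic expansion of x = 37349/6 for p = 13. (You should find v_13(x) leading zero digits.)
(a_0, …, a_5) = (0, 0, 0, 5, 2, 2)

v_13(37349/6) = 3, so a_0 = ... = a_2 = 0. Factor out: x = 13^3 · u with u = 17/6 a unit in ℤ_13. Expand u iteratively via a_{v+i} = u_i mod 13, u_{i+1} = (u_i − a_{v+i})/13:
  u_0 = 17/6;  a_3 = 5;  u_1 = (u_0 − 5)/13 = -1/6
  u_1 = -1/6;  a_4 = 2;  u_2 = (u_1 − 2)/13 = -1/6
  u_2 = -1/6;  a_5 = 2;  u_3 = (u_2 − 2)/13 = -1/6
Digits: (0, 0, 0, 5, 2, 2).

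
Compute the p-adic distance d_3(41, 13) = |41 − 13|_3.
d_3(41, 13) = 1

Step 1 — x − y = 41 − 13 = 28. Step 2 — v_3(28) = 0 (factor: 28 = (3^0 · 28); the sign does not affect v_p). Step 3 — |x − y|_3 = 3^{0} = 1.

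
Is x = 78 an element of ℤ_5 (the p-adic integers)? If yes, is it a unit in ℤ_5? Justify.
x ∈ ℤ_5^× (unit); v_5(x) = 0

ℤ_5 = {x ∈ ℚ_5 : v_5(x) ≥ 0} and ℤ_5^× = {x ∈ ℤ_5 : v_5(x) = 0}. Here v_5(78) = v_5(num) − v_5(den) = 0; compare against these criteria.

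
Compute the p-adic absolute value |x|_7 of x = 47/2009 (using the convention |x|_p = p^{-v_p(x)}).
|47/2009|_7 = 49

Step 1 — compute v_7(x) by factoring powers of 7 out of the numerator and denominator: v_7(47/2009) = -2. Step 2 — apply |x|_p = p^{-v_p(x)} = 7^{2} = 49.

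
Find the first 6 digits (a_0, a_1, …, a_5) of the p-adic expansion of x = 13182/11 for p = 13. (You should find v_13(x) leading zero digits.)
(a_0, …, a_5) = (0, 0, 0, 10, 4, 2)

v_13(13182/11) = 3, so a_0 = ... = a_2 = 0. Factor out: x = 13^3 · u with u = 6/11 a unit in ℤ_13. Expand u iteratively via a_{v+i} = u_i mod 13, u_{i+1} = (u_i − a_{v+i})/13:
  u_0 = 6/11;  a_3 = 10;  u_1 = (u_0 − 10)/13 = -8/11
  u_1 = -8/11;  a_4 = 4;  u_2 = (u_1 − 4)/13 = -4/11
  u_2 = -4/11;  a_5 = 2;  u_3 = (u_2 − 2)/13 = -2/11
Digits: (0, 0, 0, 10, 4, 2).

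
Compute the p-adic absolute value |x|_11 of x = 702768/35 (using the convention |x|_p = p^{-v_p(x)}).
|702768/35|_11 = 1/14641

Step 1 — compute v_11(x) by factoring powers of 11 out of the numerator and denominator: v_11(702768/35) = 4. Step 2 — apply |x|_p = p^{-v_p(x)} = 11^{-4} = 1/14641.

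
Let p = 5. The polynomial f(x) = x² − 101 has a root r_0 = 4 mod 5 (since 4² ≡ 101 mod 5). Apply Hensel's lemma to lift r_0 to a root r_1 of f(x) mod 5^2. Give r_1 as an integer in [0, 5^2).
r_1 = 24 (mod 25)

Hensel's recurrence: r_{i+1} = r_i − f(r_i)·(f′(r_i))^{-1} mod 5^{i+2}, with f′(x) = 2x. Iterate:
  r_0 = 4 (mod 5)
  r_1 = 24 (mod 25)
Final: r_1 = 24, and one checks f(r_1) ≡ 0 mod 5^2.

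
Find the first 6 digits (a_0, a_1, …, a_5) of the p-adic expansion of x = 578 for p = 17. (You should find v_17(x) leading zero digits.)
(a_0, …, a_5) = (0, 0, 2, 0, 0, 0)

v_17(578) = 2, so a_0 = ... = a_1 = 0. Factor out: x = 17^2 · u with u = 2 a unit in ℤ_17. Expand u iteratively via a_{v+i} = u_i mod 17, u_{i+1} = (u_i − a_{v+i})/17:
  u_0 = 2;  a_2 = 2;  u_1 = (u_0 − 2)/17 = 0
  u_1 = 0;  a_3 = 0;  u_2 = (u_1 − 0)/17 = 0
  u_2 = 0;  a_4 = 0;  u_3 = (u_2 − 0)/17 = 0
  u_3 = 0;  a_5 = 0;  u_4 = (u_3 − 0)/17 = 0
Digits: (0, 0, 2, 0, 0, 0).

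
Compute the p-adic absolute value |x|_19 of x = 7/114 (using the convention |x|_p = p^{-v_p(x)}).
|7/114|_19 = 19

Step 1 — compute v_19(x) by factoring powers of 19 out of the numerator and denominator: v_19(7/114) = -1. Step 2 — apply |x|_p = p^{-v_p(x)} = 19^{1} = 19.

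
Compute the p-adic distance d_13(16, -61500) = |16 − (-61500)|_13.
d_13(16, -61500) = 1/2197

Step 1 — x − y = 16 − (-61500) = 61516. Step 2 — v_13(61516) = 3 (factor: 61516 = (13^3 · 28); the sign does not affect v_p). Step 3 — |x − y|_13 = 13^{-3} = 1/2197.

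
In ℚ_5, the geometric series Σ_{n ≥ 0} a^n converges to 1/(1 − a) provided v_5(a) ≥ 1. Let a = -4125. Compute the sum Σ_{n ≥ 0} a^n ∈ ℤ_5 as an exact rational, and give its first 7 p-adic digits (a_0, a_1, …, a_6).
Σ a^n = 1/(1 − a) = 1/4126;  first 7 digits = (1, 0, 0, 2, 3, 3, 3)

v_5(a) = 3 ≥ 1, so the series converges in ℤ_5 to 1/(1 − a) = 1/(1 − (-4125)) = 1/4126. Expand this rational in ℤ_5: compute digits iteratively via d_i = x_i mod 5, x_{i+1} = (x_i − d_i)/5. The first 7 digits are (1, 0, 0, 2, 3, 3, 3).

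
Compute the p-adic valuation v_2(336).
v_2(336) = 4

v_2(n) is the largest exponent k such that 2^k divides n. Factor out: 336 = 2^4 · 21. (Sign doesn't affect v_p.) So v_2(336) = 4.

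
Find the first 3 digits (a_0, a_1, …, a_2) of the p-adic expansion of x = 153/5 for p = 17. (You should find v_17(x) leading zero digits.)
(a_0, …, a_2) = (0, 12, 13)

v_17(153/5) = 1, so a_0 = ... = a_0 = 0. Factor out: x = 17^1 · u with u = 9/5 a unit in ℤ_17. Expand u iteratively via a_{v+i} = u_i mod 17, u_{i+1} = (u_i − a_{v+i})/17:
  u_0 = 9/5;  a_1 = 12;  u_1 = (u_0 − 12)/17 = -3/5
  u_1 = -3/5;  a_2 = 13;  u_2 = (u_1 − 13)/17 = -4/5
Digits: (0, 12, 13).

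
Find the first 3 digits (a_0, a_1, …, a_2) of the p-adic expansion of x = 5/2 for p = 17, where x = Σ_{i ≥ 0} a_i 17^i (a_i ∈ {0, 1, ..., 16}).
(a_0, …, a_2) = (11, 8, 8)

v_17(5/2) = 0 (numerator and denominator both coprime to 17), so x ∈ ℤ_17^×. Compute digits iteratively via a_i = x_i mod 17, x_{i+1} = (x_i − a_i)/17, with x_0 = x:
  x_0 = 5/2;  a_0 = 11;  x_1 = (x_0 − 11)/17 = -1/2
  x_1 = -1/2;  a_1 = 8;  x_2 = (x_1 − 8)/17 = -1/2
  x_2 = -1/2;  a_2 = 8;  x_3 = (x_2 − 8)/17 = -1/2
Digits: (11, 8, 8).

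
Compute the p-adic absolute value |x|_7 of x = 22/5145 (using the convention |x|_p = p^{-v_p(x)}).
|22/5145|_7 = 343

Step 1 — compute v_7(x) by factoring powers of 7 out of the numerator and denominator: v_7(22/5145) = -3. Step 2 — apply |x|_p = p^{-v_p(x)} = 7^{3} = 343.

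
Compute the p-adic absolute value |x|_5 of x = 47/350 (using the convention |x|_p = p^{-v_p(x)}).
|47/350|_5 = 25

Step 1 — compute v_5(x) by factoring powers of 5 out of the numerator and denominator: v_5(47/350) = -2. Step 2 — apply |x|_p = p^{-v_p(x)} = 5^{2} = 25.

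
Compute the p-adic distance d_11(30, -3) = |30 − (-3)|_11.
d_11(30, -3) = 1/11

Step 1 — x − y = 30 − (-3) = 33. Step 2 — v_11(33) = 1 (factor: 33 = (11^1 · 3); the sign does not affect v_p). Step 3 — |x − y|_11 = 11^{-1} = 1/11.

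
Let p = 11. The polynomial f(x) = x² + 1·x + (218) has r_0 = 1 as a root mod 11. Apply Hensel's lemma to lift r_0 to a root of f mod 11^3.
r_2 = 452 (mod 1331)

Hensel: r_{i+1} = r_i − f(r_i)·(f′(r_i))^{-1} mod 11^{i+2}, f′(x) = 2x + 1. Iterate:
  r_0 = 1 (mod 11)
  r_1 = 89 (mod 121)
  r_2 = 452 (mod 1331)
Final: r = 452 satisfies f(r) ≡ 0 mod 11^3.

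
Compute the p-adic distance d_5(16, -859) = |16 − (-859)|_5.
d_5(16, -859) = 1/125

Step 1 — x − y = 16 − (-859) = 875. Step 2 — v_5(875) = 3 (factor: 875 = (5^3 · 7); the sign does not affect v_p). Step 3 — |x − y|_5 = 5^{-3} = 1/125.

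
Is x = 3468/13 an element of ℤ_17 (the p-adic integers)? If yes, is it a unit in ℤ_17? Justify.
x ∈ ℤ_17 but not a unit; v_17(x) = 2 > 0

ℤ_17 = {x ∈ ℚ_17 : v_17(x) ≥ 0} and ℤ_17^× = {x ∈ ℤ_17 : v_17(x) = 0}. Here v_17(3468/13) = v_17(num) − v_17(den) = 2; compare against these criteria.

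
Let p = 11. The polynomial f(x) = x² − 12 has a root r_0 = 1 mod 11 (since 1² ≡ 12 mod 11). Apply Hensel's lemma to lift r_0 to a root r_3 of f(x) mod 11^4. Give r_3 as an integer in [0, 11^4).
r_3 = 6480 (mod 14641)

Hensel's recurrence: r_{i+1} = r_i − f(r_i)·(f′(r_i))^{-1} mod 11^{i+2}, with f′(x) = 2x. Iterate:
  r_0 = 1 (mod 11)
  r_1 = 67 (mod 121)
  r_2 = 1156 (mod 1331)
  r_3 = 6480 (mod 14641)
Final: r_3 = 6480, and one checks f(r_3) ≡ 0 mod 11^4.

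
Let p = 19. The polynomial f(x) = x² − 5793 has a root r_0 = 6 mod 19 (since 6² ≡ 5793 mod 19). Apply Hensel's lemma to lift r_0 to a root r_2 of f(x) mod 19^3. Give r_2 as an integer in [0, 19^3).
r_2 = 5991 (mod 6859)

Hensel's recurrence: r_{i+1} = r_i − f(r_i)·(f′(r_i))^{-1} mod 19^{i+2}, with f′(x) = 2x. Iterate:
  r_0 = 6 (mod 19)
  r_1 = 215 (mod 361)
  r_2 = 5991 (mod 6859)
Final: r_2 = 5991, and one checks f(r_2) ≡ 0 mod 19^3.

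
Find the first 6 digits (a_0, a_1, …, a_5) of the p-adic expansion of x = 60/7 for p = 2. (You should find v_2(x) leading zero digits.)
(a_0, …, a_5) = (0, 0, 1, 0, 0, 1)

v_2(60/7) = 2, so a_0 = ... = a_1 = 0. Factor out: x = 2^2 · u with u = 15/7 a unit in ℤ_2. Expand u iteratively via a_{v+i} = u_i mod 2, u_{i+1} = (u_i − a_{v+i})/2:
  u_0 = 15/7;  a_2 = 1;  u_1 = (u_0 − 1)/2 = 4/7
  u_1 = 4/7;  a_3 = 0;  u_2 = (u_1 − 0)/2 = 2/7
  u_2 = 2/7;  a_4 = 0;  u_3 = (u_2 − 0)/2 = 1/7
  u_3 = 1/7;  a_5 = 1;  u_4 = (u_3 − 1)/2 = -3/7
Digits: (0, 0, 1, 0, 0, 1).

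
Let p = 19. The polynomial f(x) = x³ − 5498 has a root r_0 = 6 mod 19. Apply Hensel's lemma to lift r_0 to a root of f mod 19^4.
r_3 = 66753 (mod 130321)

Hensel: r_{i+1} = r_i − f(r_i)/f′(r_i) mod 19^{i+2}, where f′(x) = 3x². Iterate:
  r_0 = 6 (mod 19)
  r_1 = 329 (mod 361)
  r_2 = 5022 (mod 6859)
  r_3 = 66753 (mod 130321)
Final: r = 66753 with f(r) ≡ 0 mod 19^4.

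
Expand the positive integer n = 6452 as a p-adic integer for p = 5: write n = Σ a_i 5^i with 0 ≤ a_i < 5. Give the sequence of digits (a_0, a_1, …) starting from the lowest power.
(a_0, a_1, …) = (2, 0, 3, 1, 0, 2)

Repeated division by 5 gives the digits low-to-high: 6452 = 2 + 3·5^2 + 1·5^3 + 2·5^5. Digit sequence: (2, 0, 3, 1, 0, 2).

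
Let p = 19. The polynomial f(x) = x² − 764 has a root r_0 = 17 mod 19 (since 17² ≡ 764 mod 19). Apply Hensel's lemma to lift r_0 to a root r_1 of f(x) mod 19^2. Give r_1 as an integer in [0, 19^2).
r_1 = 169 (mod 361)

Hensel's recurrence: r_{i+1} = r_i − f(r_i)·(f′(r_i))^{-1} mod 19^{i+2}, with f′(x) = 2x. Iterate:
  r_0 = 17 (mod 19)
  r_1 = 169 (mod 361)
Final: r_1 = 169, and one checks f(r_1) ≡ 0 mod 19^2.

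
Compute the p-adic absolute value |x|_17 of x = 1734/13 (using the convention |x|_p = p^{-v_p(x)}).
|1734/13|_17 = 1/289

Step 1 — compute v_17(x) by factoring powers of 17 out of the numerator and denominator: v_17(1734/13) = 2. Step 2 — apply |x|_p = p^{-v_p(x)} = 17^{-2} = 1/289.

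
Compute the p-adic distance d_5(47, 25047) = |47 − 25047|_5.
d_5(47, 25047) = 1/3125

Step 1 — x − y = 47 − 25047 = -25000. Step 2 — v_5(-25000) = 5 (factor: -25000 = −(5^5 · 8); the sign does not affect v_p). Step 3 — |x − y|_5 = 5^{-5} = 1/3125.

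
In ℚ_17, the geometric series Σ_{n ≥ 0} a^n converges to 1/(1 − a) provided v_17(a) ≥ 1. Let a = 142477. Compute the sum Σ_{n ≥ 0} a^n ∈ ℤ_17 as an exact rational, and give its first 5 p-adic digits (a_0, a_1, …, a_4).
Σ a^n = 1/(1 − a) = -1/142476;  first 5 digits = (1, 0, 0, 12, 1)

v_17(a) = 3 ≥ 1, so the series converges in ℤ_17 to 1/(1 − a) = 1/(1 − 142477) = -1/142476. Expand this rational in ℤ_17: compute digits iteratively via d_i = x_i mod 17, x_{i+1} = (x_i − d_i)/17. The first 5 digits are (1, 0, 0, 12, 1).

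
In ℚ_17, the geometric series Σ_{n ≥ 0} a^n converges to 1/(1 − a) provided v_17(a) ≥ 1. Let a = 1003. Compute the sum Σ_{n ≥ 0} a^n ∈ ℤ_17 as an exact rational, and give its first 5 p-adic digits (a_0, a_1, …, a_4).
Σ a^n = 1/(1 − a) = -1/1002;  first 5 digits = (1, 8, 16, 2, 5)

v_17(a) = 1 ≥ 1, so the series converges in ℤ_17 to 1/(1 − a) = 1/(1 − 1003) = -1/1002. Expand this rational in ℤ_17: compute digits iteratively via d_i = x_i mod 17, x_{i+1} = (x_i − d_i)/17. The first 5 digits are (1, 8, 16, 2, 5).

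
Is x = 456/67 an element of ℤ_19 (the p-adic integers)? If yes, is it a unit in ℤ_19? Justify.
x ∈ ℤ_19 but not a unit; v_19(x) = 1 > 0

ℤ_19 = {x ∈ ℚ_19 : v_19(x) ≥ 0} and ℤ_19^× = {x ∈ ℤ_19 : v_19(x) = 0}. Here v_19(456/67) = v_19(num) − v_19(den) = 1; compare against these criteria.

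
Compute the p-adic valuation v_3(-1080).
v_3(-1080) = 3

v_3(n) is the largest exponent k such that 3^k divides n. Factor out: -1080 = -3^3 · 40. (Sign doesn't affect v_p.) So v_3(-1080) = 3.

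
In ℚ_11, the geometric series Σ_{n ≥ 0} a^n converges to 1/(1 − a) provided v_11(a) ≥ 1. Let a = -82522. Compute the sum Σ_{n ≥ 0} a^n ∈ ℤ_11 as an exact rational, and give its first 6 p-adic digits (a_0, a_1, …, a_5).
Σ a^n = 1/(1 − a) = 1/82523;  first 6 digits = (1, 0, 0, 4, 5, 10)

v_11(a) = 3 ≥ 1, so the series converges in ℤ_11 to 1/(1 − a) = 1/(1 − (-82522)) = 1/82523. Expand this rational in ℤ_11: compute digits iteratively via d_i = x_i mod 11, x_{i+1} = (x_i − d_i)/11. The first 6 digits are (1, 0, 0, 4, 5, 10).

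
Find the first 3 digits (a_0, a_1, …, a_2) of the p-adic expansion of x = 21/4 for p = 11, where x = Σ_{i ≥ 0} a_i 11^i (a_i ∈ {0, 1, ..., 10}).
(a_0, …, a_2) = (8, 8, 2)

v_11(21/4) = 0 (numerator and denominator both coprime to 11), so x ∈ ℤ_11^×. Compute digits iteratively via a_i = x_i mod 11, x_{i+1} = (x_i − a_i)/11, with x_0 = x:
  x_0 = 21/4;  a_0 = 8;  x_1 = (x_0 − 8)/11 = -1/4
  x_1 = -1/4;  a_1 = 8;  x_2 = (x_1 − 8)/11 = -3/4
  x_2 = -3/4;  a_2 = 2;  x_3 = (x_2 − 2)/11 = -1/4
Digits: (8, 8, 2).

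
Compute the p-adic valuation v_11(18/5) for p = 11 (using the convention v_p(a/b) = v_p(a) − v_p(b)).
v_11(18/5) = 0

Factor powers of 11 from the numerator and denominator of the reduced fraction: 18 = 11^0 · 18 and 5 = 11^0 · 5. Apply v_p(a/b) = v_p(a) − v_p(b): v_11(18/5) = 0 − 0 = 0.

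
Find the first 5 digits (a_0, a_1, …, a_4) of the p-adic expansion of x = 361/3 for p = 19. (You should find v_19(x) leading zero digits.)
(a_0, …, a_4) = (0, 0, 13, 12, 12)

v_19(361/3) = 2, so a_0 = ... = a_1 = 0. Factor out: x = 19^2 · u with u = 1/3 a unit in ℤ_19. Expand u iteratively via a_{v+i} = u_i mod 19, u_{i+1} = (u_i − a_{v+i})/19:
  u_0 = 1/3;  a_2 = 13;  u_1 = (u_0 − 13)/19 = -2/3
  u_1 = -2/3;  a_3 = 12;  u_2 = (u_1 − 12)/19 = -2/3
  u_2 = -2/3;  a_4 = 12;  u_3 = (u_2 − 12)/19 = -2/3
Digits: (0, 0, 13, 12, 12).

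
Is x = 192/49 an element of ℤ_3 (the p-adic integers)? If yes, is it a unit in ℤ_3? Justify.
x ∈ ℤ_3 but not a unit; v_3(x) = 1 > 0

ℤ_3 = {x ∈ ℚ_3 : v_3(x) ≥ 0} and ℤ_3^× = {x ∈ ℤ_3 : v_3(x) = 0}. Here v_3(192/49) = v_3(num) − v_3(den) = 1; compare against these criteria.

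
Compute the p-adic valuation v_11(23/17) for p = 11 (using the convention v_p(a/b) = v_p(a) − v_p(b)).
v_11(23/17) = 0

Factor powers of 11 from the numerator and denominator of the reduced fraction: 23 = 11^0 · 23 and 17 = 11^0 · 17. Apply v_p(a/b) = v_p(a) − v_p(b): v_11(23/17) = 0 − 0 = 0.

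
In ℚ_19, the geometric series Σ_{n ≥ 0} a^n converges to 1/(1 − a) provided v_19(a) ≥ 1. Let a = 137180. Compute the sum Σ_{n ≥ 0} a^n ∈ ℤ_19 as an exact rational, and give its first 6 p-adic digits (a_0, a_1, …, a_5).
Σ a^n = 1/(1 − a) = -1/137179;  first 6 digits = (1, 0, 0, 1, 1, 0)

v_19(a) = 3 ≥ 1, so the series converges in ℤ_19 to 1/(1 − a) = 1/(1 − 137180) = -1/137179. Expand this rational in ℤ_19: compute digits iteratively via d_i = x_i mod 19, x_{i+1} = (x_i − d_i)/19. The first 6 digits are (1, 0, 0, 1, 1, 0).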